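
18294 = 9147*2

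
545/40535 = 109/8107 = 0.01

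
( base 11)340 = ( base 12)29B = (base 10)407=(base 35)BM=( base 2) 110010111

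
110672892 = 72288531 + 38384361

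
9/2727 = 1/303 = 0.00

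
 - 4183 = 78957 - 83140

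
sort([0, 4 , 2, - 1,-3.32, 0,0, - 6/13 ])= [  -  3.32 ,  -  1, - 6/13,0,0, 0, 2,  4]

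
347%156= 35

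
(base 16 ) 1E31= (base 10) 7729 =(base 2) 1111000110001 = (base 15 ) 2454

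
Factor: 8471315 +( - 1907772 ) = 7^1 * 773^1*1213^1 = 6563543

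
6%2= 0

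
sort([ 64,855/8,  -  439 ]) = [ - 439, 64,855/8]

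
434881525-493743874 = - 58862349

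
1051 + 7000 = 8051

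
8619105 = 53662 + 8565443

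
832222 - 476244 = 355978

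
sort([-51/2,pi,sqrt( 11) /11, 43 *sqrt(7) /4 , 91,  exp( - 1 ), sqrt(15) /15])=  [ - 51/2,sqrt( 15 )/15,sqrt(11) /11,exp( - 1), pi,43*sqrt(7)/4, 91] 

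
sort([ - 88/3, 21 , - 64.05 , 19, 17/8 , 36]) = [ - 64.05 , - 88/3,  17/8,19, 21,36]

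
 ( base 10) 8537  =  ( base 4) 2011121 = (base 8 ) 20531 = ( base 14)317b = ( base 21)j7b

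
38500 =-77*(-500 )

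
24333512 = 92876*262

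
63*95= 5985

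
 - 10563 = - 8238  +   - 2325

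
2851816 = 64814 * 44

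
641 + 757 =1398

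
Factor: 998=2^1 * 499^1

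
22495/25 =4499/5=899.80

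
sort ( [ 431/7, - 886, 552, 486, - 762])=[ - 886, - 762,431/7,486, 552] 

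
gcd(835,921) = 1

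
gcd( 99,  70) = 1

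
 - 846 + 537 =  - 309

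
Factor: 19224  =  2^3*3^3 * 89^1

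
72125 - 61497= 10628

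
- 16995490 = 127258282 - 144253772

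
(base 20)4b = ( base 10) 91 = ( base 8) 133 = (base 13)70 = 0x5B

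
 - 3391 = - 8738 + 5347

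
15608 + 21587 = 37195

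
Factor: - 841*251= - 211091 = -29^2*251^1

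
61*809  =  49349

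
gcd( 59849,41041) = 1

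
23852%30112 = 23852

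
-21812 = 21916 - 43728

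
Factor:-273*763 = - 3^1*7^2*13^1*109^1=- 208299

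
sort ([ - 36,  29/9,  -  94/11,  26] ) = [ - 36 ,-94/11,29/9, 26] 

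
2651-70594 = -67943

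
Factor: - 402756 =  - 2^2*3^1*33563^1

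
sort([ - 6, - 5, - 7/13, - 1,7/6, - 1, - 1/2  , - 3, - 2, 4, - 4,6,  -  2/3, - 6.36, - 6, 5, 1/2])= [ - 6.36, - 6,-6 ,  -  5, - 4,-3, - 2, - 1 , - 1, - 2/3,-7/13, - 1/2, 1/2, 7/6, 4, 5,6]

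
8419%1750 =1419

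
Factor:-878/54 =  - 439/27 = - 3^( -3) * 439^1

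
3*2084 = 6252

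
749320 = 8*93665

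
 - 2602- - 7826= 5224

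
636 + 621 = 1257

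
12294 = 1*12294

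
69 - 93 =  - 24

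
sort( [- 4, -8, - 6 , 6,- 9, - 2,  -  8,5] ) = [ - 9, - 8, - 8, - 6,- 4, - 2,5,6 ] 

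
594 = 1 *594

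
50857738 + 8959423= 59817161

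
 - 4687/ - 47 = 4687/47 = 99.72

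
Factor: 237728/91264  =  323/124 = 2^( -2)*17^1*19^1*31^(-1) 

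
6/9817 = 6/9817= 0.00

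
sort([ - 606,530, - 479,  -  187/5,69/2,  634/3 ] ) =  [ - 606, - 479, - 187/5,69/2, 634/3, 530 ]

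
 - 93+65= -28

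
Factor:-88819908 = -2^2*3^1*19^1 * 389561^1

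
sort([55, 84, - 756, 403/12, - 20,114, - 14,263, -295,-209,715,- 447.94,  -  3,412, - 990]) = [ - 990, - 756 , -447.94, - 295, - 209,-20, -14,  -  3,403/12 , 55,84,  114 , 263,412,  715 ] 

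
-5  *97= -485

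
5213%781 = 527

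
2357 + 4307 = 6664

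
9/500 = 9/500  =  0.02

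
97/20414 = 97/20414=0.00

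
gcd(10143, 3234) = 147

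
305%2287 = 305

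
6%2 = 0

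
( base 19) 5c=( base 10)107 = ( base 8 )153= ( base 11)98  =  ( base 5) 412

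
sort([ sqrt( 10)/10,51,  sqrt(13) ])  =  [ sqrt(10)/10, sqrt ( 13),51]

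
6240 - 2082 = 4158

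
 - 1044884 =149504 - 1194388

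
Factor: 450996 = 2^2*3^1  *7^2*13^1*59^1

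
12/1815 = 4/605 = 0.01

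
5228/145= 36 + 8/145 = 36.06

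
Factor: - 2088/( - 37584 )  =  1/18 = 2^(-1)*3^ ( - 2)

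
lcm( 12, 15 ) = 60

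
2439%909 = 621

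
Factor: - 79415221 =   -  2797^1*28393^1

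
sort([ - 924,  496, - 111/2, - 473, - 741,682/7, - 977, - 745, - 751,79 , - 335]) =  [ - 977, - 924, - 751, - 745, - 741 , -473, - 335 , - 111/2,79, 682/7, 496 ]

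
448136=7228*62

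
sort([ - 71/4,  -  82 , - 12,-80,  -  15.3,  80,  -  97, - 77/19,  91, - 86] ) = [ - 97,  -  86, - 82, - 80,-71/4  , - 15.3,- 12, - 77/19,80,91 ] 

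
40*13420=536800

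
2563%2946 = 2563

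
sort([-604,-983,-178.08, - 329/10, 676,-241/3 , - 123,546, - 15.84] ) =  [ -983, - 604, - 178.08,  -  123, - 241/3 ,-329/10 ,- 15.84, 546,676]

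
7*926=6482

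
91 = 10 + 81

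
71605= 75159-3554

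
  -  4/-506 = 2/253 = 0.01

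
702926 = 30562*23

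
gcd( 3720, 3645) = 15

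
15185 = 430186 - 415001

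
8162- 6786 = 1376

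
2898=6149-3251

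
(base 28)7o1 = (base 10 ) 6161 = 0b1100000010001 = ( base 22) cg1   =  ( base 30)6PB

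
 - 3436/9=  - 3436/9 = - 381.78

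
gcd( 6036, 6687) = 3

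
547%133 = 15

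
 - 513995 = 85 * ( - 6047)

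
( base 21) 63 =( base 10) 129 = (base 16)81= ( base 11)108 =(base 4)2001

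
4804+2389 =7193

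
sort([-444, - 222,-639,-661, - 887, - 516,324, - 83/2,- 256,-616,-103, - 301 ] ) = [ - 887, - 661, - 639,-616, - 516, - 444, - 301,-256, -222,-103, - 83/2,324]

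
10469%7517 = 2952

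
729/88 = 8 + 25/88  =  8.28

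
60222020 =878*68590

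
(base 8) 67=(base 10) 55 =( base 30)1P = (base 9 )61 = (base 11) 50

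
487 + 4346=4833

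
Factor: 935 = 5^1*11^1*17^1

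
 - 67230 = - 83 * 810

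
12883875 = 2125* 6063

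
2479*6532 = 16192828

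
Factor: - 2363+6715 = 2^8*17^1 = 4352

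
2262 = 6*377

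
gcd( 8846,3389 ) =1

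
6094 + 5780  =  11874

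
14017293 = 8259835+5757458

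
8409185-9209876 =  - 800691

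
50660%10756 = 7636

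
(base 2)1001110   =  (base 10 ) 78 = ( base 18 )46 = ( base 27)2O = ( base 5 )303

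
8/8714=4/4357=0.00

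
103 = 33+70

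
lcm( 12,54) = 108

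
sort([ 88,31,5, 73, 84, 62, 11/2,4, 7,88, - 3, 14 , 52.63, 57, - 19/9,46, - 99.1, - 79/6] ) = [ - 99.1, - 79/6 , - 3,- 19/9,4,  5,11/2,  7, 14, 31,  46, 52.63,57 , 62, 73,84,88, 88] 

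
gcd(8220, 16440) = 8220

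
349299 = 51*6849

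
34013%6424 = 1893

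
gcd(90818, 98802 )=998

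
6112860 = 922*6630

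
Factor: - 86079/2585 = -3^1*5^( - 1 )*7^1*11^ (-1)*47^(-1)*4099^1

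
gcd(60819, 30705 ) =3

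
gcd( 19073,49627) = 1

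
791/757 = 791/757 = 1.04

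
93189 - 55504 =37685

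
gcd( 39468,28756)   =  52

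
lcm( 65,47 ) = 3055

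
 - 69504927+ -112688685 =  - 182193612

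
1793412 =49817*36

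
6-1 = 5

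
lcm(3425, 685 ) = 3425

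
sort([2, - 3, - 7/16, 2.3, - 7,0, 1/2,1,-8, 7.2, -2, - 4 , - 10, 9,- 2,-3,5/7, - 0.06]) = [ - 10, - 8,-7, - 4, - 3,-3, - 2, - 2,-7/16, - 0.06,0, 1/2,5/7,1, 2,2.3, 7.2,9] 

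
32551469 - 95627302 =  - 63075833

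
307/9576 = 307/9576= 0.03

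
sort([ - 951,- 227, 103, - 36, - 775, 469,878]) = [ - 951, - 775,-227,-36, 103, 469, 878]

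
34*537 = 18258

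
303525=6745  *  45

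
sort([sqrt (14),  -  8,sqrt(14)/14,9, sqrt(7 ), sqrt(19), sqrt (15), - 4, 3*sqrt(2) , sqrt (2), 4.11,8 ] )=[-8,-4, sqrt( 14)/14,sqrt( 2 ),sqrt(7),sqrt(14), sqrt(15),  4.11, 3*sqrt(2 ), sqrt( 19), 8 , 9] 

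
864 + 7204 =8068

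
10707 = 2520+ 8187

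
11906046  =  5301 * 2246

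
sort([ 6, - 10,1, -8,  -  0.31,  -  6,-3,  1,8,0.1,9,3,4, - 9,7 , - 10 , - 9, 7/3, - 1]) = [  -  10,-10,  -  9,  -  9,-8  ,- 6, - 3, - 1 , -0.31,0.1, 1,1, 7/3, 3,  4, 6, 7, 8  ,  9]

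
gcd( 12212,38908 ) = 284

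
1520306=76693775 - 75173469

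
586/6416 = 293/3208  =  0.09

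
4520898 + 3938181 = 8459079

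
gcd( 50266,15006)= 82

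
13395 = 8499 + 4896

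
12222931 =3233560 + 8989371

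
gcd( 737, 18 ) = 1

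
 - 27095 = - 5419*5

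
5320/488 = 665/61 = 10.90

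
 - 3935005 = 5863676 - 9798681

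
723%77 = 30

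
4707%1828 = 1051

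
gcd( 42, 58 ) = 2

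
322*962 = 309764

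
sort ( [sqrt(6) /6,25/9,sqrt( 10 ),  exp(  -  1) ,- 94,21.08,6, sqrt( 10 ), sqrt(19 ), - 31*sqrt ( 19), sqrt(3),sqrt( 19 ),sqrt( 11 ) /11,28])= [ - 31*sqrt( 19 ),-94,  sqrt ( 11)/11, exp(-1),sqrt( 6) /6,sqrt( 3), 25/9, sqrt( 10),sqrt( 10 ),sqrt ( 19 ),  sqrt( 19 ),  6, 21.08, 28]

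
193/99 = 1  +  94/99 = 1.95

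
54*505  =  27270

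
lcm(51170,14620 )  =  102340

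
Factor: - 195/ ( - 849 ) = 65/283 = 5^1*13^1*283^(-1)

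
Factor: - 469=  -  7^1*67^1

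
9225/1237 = 7+566/1237 =7.46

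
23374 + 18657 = 42031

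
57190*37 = 2116030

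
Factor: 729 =3^6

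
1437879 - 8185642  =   - 6747763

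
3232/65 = 49 + 47/65  =  49.72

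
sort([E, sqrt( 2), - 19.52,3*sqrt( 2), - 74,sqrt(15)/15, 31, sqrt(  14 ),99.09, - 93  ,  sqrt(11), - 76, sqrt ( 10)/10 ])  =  [-93, - 76, - 74, - 19.52 , sqrt (15)/15,sqrt(10)/10,  sqrt(2 ),E,sqrt(11), sqrt(14),3 *sqrt(2),31, 99.09] 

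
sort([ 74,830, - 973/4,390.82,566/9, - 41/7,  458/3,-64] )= [-973/4, - 64,-41/7 , 566/9 , 74, 458/3,390.82, 830] 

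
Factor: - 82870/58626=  - 3^( - 2) * 5^1*3257^( - 1 ) * 8287^1 = -41435/29313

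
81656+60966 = 142622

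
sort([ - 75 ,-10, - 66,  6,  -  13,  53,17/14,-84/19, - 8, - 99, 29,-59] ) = [  -  99, - 75, - 66 , - 59,-13,-10 ,-8,-84/19 , 17/14,6  ,  29, 53]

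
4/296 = 1/74= 0.01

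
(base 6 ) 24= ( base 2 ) 10000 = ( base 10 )16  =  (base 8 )20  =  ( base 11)15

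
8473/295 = 28+213/295 =28.72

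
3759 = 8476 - 4717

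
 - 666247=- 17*39191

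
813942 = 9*90438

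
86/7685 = 86/7685 = 0.01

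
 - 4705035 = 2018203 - 6723238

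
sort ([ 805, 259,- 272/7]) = [- 272/7, 259, 805]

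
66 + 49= 115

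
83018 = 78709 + 4309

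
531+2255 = 2786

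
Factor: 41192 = 2^3*19^1  *  271^1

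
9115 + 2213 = 11328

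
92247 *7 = 645729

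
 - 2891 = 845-3736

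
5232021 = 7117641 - 1885620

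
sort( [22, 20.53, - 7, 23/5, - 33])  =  [-33, -7, 23/5, 20.53,22]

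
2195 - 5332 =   -  3137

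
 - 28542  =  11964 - 40506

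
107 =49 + 58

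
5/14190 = 1/2838=0.00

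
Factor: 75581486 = 2^1*37790743^1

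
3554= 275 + 3279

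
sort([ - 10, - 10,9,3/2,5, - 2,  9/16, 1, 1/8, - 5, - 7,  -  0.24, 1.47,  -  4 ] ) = [ - 10, - 10, - 7,  -  5, - 4 , - 2,-0.24,1/8,9/16,1,1.47, 3/2,  5,9 ] 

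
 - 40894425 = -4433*9225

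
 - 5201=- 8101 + 2900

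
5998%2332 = 1334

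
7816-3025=4791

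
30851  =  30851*1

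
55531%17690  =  2461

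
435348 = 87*5004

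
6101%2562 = 977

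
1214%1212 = 2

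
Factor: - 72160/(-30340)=2^3*11^1*37^(  -  1) = 88/37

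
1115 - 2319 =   -  1204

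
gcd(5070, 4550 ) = 130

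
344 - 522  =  -178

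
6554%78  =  2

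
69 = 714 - 645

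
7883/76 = 103  +  55/76= 103.72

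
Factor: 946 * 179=169334=2^1 * 11^1 *43^1 * 179^1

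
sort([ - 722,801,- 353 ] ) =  [-722, - 353, 801 ]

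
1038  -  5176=  -  4138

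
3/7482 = 1/2494 = 0.00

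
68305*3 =204915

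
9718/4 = 2429 + 1/2 = 2429.50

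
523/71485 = 523/71485 = 0.01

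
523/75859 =523/75859 = 0.01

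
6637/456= 6637/456=14.55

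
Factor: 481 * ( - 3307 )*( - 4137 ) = 3^1*7^1*13^1*37^1*197^1*3307^1 = 6580589379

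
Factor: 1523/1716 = 2^( - 2 )*3^( -1) * 11^(-1)*13^(  -  1 )*1523^1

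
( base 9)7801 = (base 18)hda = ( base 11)435a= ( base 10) 5752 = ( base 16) 1678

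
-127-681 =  - 808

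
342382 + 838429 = 1180811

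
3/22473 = 1/7491 = 0.00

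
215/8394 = 215/8394 = 0.03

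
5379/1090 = 5379/1090 =4.93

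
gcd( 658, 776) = 2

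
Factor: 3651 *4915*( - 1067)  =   - 3^1 * 5^1*11^1 * 97^1*983^1*1217^1 = -  19146957555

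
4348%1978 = 392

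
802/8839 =802/8839 = 0.09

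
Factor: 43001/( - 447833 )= - 7^1*23^( - 1)* 6143^1 * 19471^( - 1 ) 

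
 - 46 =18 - 64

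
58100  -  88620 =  - 30520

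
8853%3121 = 2611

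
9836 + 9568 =19404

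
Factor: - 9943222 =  - 2^1*23^1*216157^1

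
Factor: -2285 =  - 5^1*457^1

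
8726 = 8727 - 1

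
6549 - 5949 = 600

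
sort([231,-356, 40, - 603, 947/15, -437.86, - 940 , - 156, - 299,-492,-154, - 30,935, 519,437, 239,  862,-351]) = [ - 940, - 603 ,-492,-437.86,-356, - 351, - 299,-156, - 154 ,  -  30 , 40, 947/15, 231 , 239,437, 519, 862,935] 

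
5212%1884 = 1444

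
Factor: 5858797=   7^1*836971^1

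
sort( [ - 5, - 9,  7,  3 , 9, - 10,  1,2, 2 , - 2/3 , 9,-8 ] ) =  [ - 10, - 9, - 8, - 5,-2/3,1,2  ,  2,3,  7,9,9]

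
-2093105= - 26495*79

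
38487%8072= 6199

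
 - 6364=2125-8489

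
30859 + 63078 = 93937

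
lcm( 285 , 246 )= 23370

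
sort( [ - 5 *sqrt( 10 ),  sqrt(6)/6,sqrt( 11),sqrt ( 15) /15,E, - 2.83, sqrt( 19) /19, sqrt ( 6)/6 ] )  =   [-5*sqrt ( 10), - 2.83, sqrt( 19)/19,sqrt ( 15)/15,  sqrt (6)/6,sqrt(6 ) /6,E,sqrt ( 11) ] 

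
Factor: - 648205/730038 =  - 2^( - 1)*3^ ( - 1)*5^1*281^( -1)*433^( - 1)*129641^1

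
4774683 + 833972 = 5608655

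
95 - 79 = 16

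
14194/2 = 7097 = 7097.00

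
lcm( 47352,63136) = 189408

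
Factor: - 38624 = -2^5*17^1*71^1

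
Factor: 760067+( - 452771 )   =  307296 = 2^5 * 3^2*11^1*97^1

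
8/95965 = 8/95965 = 0.00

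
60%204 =60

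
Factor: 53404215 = 3^1*5^1*277^1*12853^1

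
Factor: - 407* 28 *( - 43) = 490028 = 2^2*7^1 * 11^1*37^1*43^1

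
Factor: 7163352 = 2^3*3^2*7^1 * 61^1*233^1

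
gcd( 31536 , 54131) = 1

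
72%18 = 0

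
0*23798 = 0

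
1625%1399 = 226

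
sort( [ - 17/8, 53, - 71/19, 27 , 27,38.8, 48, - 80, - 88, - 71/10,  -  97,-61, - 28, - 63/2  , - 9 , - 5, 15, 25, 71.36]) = [ - 97, - 88,-80, - 61, - 63/2, - 28, - 9, - 71/10, - 5, - 71/19, - 17/8,15, 25, 27 , 27, 38.8, 48,53,71.36]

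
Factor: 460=2^2*5^1*23^1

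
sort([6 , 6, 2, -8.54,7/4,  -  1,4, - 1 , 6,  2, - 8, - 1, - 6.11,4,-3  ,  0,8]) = [ - 8.54 , - 8, - 6.11, - 3 , - 1 , - 1, - 1 , 0,7/4, 2,  2,4, 4 , 6, 6,6 , 8]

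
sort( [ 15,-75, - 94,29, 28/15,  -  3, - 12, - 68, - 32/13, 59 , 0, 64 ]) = [  -  94, - 75, - 68, - 12,  -  3, - 32/13  ,  0, 28/15,15, 29,59 , 64] 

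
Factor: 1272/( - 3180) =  - 2/5  =  -  2^1* 5^(  -  1)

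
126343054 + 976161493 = 1102504547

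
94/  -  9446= -1+ 4676/4723 = -0.01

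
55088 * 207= 11403216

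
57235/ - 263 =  - 57235/263 = - 217.62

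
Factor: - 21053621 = -2741^1*7681^1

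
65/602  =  65/602  =  0.11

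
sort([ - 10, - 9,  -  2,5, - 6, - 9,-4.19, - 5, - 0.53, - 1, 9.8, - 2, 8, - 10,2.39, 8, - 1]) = [-10, - 10, - 9, - 9, - 6,  -  5,- 4.19, - 2, - 2 , - 1, - 1, - 0.53,2.39, 5, 8, 8, 9.8 ] 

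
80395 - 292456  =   -212061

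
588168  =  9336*63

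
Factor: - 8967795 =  -3^1*5^1* 597853^1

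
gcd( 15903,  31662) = 9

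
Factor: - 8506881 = -3^2*945209^1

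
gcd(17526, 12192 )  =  762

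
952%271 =139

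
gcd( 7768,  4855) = 971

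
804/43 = 804/43 = 18.70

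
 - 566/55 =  - 566/55 = - 10.29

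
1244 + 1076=2320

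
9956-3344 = 6612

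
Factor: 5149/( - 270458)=  -  19/998 = - 2^(-1)*19^1*499^( - 1 ) 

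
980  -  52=928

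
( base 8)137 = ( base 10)95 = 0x5F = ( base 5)340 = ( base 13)74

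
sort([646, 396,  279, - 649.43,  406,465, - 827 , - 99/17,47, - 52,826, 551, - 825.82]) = [ - 827, - 825.82,-649.43, - 52, - 99/17, 47,279,  396,406 , 465,551,646,826]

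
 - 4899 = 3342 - 8241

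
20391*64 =1305024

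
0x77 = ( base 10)119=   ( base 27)4B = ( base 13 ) 92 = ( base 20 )5J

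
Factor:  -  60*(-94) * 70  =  2^4 * 3^1*5^2 * 7^1*47^1=394800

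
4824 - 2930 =1894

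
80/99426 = 40/49713 = 0.00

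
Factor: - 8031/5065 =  - 3^1*5^( - 1)*1013^( - 1)*2677^1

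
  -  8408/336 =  - 1051/42 = - 25.02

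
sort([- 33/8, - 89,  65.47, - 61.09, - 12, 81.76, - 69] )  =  [ - 89, - 69, - 61.09, - 12, - 33/8,65.47, 81.76]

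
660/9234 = 110/1539 = 0.07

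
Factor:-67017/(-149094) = 2^(-1) * 3^(-2)*11^(-1 )* 89^1 = 89/198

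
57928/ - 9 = -57928/9 = - 6436.44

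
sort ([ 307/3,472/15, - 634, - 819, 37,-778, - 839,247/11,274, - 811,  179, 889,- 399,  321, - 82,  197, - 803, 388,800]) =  [ - 839, - 819, - 811, - 803,  -  778, - 634 ,-399, - 82,  247/11,472/15,37,  307/3, 179,197,274, 321,  388 , 800, 889]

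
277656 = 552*503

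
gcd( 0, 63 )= 63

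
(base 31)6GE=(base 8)14204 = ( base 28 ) 804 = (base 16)1884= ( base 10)6276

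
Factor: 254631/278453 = 3^1*7^( - 1)*13^1 * 6529^1* 39779^( - 1)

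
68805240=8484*8110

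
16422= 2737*6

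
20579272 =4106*5012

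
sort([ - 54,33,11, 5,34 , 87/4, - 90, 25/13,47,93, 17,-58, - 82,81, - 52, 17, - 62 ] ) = [ - 90, - 82, - 62,  -  58,- 54, - 52,25/13,5,11,  17,17, 87/4,33, 34, 47 , 81,93]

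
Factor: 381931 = 11^1*34721^1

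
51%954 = 51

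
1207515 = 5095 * 237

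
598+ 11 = 609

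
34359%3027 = 1062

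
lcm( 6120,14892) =446760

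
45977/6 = 7662+5/6 = 7662.83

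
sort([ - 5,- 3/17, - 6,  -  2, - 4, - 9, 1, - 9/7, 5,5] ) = [-9,-6, - 5, - 4,-2 ,  -  9/7,-3/17, 1, 5,5]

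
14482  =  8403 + 6079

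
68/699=68/699 =0.10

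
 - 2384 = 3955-6339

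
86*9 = 774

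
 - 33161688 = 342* ( - 96964)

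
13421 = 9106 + 4315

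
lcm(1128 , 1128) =1128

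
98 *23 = 2254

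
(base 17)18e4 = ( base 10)7467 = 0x1D2B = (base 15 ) 232C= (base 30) 88r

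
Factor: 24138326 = 2^1*73^1 * 165331^1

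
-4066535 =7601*( - 535 )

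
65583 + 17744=83327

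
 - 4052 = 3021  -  7073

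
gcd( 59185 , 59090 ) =95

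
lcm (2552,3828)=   7656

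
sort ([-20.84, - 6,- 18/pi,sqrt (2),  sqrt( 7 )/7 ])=[ -20.84, - 6, - 18/pi, sqrt(7)/7, sqrt ( 2 )] 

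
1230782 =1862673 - 631891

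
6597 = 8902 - 2305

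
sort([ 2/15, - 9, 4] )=[  -  9, 2/15, 4 ] 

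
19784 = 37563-17779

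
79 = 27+52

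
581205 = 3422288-2841083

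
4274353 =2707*1579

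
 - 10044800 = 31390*( - 320)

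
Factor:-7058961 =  - 3^3*7^1 * 13^3*17^1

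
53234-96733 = - 43499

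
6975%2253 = 216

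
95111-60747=34364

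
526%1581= 526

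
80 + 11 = 91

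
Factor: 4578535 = 5^1*13^1 * 70439^1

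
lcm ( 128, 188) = 6016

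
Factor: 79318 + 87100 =166418 =2^1*7^1*11887^1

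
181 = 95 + 86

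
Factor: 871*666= 2^1*3^2*13^1* 37^1*67^1 =580086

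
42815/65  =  658 + 9/13 = 658.69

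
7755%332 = 119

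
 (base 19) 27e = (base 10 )869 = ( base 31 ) s1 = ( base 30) ST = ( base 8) 1545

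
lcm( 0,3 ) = 0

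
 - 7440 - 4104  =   - 11544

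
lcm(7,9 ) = 63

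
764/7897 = 764/7897 =0.10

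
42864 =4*10716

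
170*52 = 8840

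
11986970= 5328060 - -6658910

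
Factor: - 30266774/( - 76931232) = 2^( - 4)*3^ ( - 1 ) * 7^( - 1)*41^1*157^1 * 239^( - 1)*479^(-1 )* 2351^1 = 15133387/38465616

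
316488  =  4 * 79122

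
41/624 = 41/624 = 0.07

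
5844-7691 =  - 1847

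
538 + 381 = 919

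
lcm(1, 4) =4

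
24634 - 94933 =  - 70299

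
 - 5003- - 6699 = 1696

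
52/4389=52/4389 = 0.01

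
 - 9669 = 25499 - 35168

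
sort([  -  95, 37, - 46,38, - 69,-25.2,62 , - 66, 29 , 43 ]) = [ - 95, - 69,-66, - 46, - 25.2, 29, 37, 38, 43 , 62] 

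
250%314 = 250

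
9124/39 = 9124/39 = 233.95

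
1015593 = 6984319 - 5968726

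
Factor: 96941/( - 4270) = -2^(-1)*5^( - 1)  *7^( - 1 )*13^1*61^(-1)*7457^1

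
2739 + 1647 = 4386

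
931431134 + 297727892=1229159026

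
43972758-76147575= -32174817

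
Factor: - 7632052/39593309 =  - 2^2*7^ ( - 1) * 131^( - 1 )*43177^(-1 )*1908013^1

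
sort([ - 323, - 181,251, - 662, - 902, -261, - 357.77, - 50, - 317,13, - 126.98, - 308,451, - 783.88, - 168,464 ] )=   [-902, - 783.88, - 662, - 357.77, - 323,-317, - 308, - 261,-181, - 168,  -  126.98,-50,13 , 251, 451,464] 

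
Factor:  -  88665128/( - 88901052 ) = 22166282/22225263 = 2^1*  3^( - 1)*211^(-1) *353^1  *  31397^1*35111^(  -  1 ) 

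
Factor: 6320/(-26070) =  - 8/33 = -  2^3*3^ ( - 1 ) * 11^( - 1) 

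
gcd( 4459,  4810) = 13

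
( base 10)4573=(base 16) 11dd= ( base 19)ccd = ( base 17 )fe0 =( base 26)6jn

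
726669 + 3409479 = 4136148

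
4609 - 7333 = -2724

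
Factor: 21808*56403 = 2^4*3^3  *  29^1*47^1*2089^1=1230036624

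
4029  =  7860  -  3831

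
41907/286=146 + 151/286 =146.53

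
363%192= 171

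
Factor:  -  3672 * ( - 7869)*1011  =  2^3 * 3^5 * 17^1*43^1*61^1 * 337^1=29212812648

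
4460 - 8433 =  - 3973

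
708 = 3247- 2539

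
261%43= 3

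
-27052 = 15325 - 42377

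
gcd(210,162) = 6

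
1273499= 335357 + 938142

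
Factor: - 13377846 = - 2^1*3^1*103^1*21647^1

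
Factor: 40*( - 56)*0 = 0^1 = 0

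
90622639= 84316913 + 6305726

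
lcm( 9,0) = 0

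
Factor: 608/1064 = 2^2*7^(-1) = 4/7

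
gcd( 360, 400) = 40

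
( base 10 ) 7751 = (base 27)ah2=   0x1E47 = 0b1111001000111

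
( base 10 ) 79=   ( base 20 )3j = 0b1001111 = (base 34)2B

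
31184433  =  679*45927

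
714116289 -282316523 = 431799766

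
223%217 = 6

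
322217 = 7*46031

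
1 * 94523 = 94523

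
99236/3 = 99236/3 = 33078.67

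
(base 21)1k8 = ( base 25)19J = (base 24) 1c5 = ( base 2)1101100101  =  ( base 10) 869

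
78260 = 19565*4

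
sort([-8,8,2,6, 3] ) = [-8, 2, 3, 6, 8 ] 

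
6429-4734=1695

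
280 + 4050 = 4330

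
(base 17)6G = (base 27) 4a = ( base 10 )118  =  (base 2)1110110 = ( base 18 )6A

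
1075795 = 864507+211288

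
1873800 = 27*69400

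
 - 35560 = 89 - 35649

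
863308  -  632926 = 230382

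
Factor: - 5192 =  - 2^3*11^1*59^1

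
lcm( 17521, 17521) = 17521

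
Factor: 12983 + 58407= 2^1*5^1* 11^2*59^1 = 71390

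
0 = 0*2258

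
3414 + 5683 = 9097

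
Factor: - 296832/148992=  - 2^( - 2)*97^ ( - 1) * 773^1  =  - 773/388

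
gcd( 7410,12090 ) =390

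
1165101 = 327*3563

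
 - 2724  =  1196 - 3920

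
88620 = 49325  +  39295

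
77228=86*898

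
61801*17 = 1050617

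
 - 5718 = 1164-6882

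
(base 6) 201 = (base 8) 111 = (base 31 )2b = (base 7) 133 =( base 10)73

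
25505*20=510100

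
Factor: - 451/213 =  - 3^( - 1)*11^1*41^1*71^(-1 )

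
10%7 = 3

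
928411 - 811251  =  117160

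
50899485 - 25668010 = 25231475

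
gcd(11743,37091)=1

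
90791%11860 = 7771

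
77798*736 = 57259328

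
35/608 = 35/608 = 0.06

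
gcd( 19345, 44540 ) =5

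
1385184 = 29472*47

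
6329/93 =6329/93 = 68.05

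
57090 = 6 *9515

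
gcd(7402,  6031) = 1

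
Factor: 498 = 2^1 * 3^1*83^1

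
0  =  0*784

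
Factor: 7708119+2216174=23^1* 29^1*14879^1 = 9924293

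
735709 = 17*43277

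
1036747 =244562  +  792185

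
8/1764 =2/441 = 0.00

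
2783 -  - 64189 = 66972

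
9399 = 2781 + 6618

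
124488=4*31122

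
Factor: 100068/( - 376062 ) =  - 62/233 = - 2^1 * 31^1* 233^( - 1 ) 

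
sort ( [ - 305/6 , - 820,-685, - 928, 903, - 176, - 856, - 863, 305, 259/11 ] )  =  [- 928, - 863,-856, - 820,-685,-176,  -  305/6,259/11, 305, 903]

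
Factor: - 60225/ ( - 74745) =365/453=3^(  -  1 )*5^1 * 73^1*151^(-1)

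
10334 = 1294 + 9040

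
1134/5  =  1134/5 =226.80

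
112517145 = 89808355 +22708790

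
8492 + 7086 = 15578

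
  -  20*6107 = - 122140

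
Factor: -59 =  - 59^1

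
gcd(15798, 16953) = 3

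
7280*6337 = 46133360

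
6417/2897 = 6417/2897 = 2.22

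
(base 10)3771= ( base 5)110041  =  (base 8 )7273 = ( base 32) 3lr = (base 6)25243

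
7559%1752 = 551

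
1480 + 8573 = 10053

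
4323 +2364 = 6687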